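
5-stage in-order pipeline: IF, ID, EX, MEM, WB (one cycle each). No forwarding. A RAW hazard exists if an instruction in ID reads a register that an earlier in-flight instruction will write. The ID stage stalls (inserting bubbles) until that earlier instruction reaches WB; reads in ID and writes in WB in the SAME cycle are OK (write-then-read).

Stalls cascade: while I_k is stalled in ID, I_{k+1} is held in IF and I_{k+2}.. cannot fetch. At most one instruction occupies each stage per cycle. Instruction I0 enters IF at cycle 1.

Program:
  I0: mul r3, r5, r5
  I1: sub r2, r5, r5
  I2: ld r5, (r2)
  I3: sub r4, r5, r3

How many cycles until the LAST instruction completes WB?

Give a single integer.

I0 mul r3 <- r5,r5: IF@1 ID@2 stall=0 (-) EX@3 MEM@4 WB@5
I1 sub r2 <- r5,r5: IF@2 ID@3 stall=0 (-) EX@4 MEM@5 WB@6
I2 ld r5 <- r2: IF@3 ID@4 stall=2 (RAW on I1.r2 (WB@6)) EX@7 MEM@8 WB@9
I3 sub r4 <- r5,r3: IF@4 ID@7 stall=2 (RAW on I2.r5 (WB@9)) EX@10 MEM@11 WB@12

Answer: 12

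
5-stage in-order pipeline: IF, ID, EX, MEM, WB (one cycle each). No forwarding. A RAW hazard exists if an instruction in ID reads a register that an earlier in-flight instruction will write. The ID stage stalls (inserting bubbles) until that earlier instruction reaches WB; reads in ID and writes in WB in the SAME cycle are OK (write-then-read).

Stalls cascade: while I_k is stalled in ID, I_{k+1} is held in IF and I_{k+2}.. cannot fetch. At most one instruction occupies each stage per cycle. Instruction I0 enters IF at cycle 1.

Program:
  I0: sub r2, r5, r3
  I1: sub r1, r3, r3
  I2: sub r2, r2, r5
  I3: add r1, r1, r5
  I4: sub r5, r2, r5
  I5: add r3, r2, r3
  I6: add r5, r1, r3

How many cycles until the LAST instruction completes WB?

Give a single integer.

I0 sub r2 <- r5,r3: IF@1 ID@2 stall=0 (-) EX@3 MEM@4 WB@5
I1 sub r1 <- r3,r3: IF@2 ID@3 stall=0 (-) EX@4 MEM@5 WB@6
I2 sub r2 <- r2,r5: IF@3 ID@4 stall=1 (RAW on I0.r2 (WB@5)) EX@6 MEM@7 WB@8
I3 add r1 <- r1,r5: IF@4 ID@6 stall=0 (-) EX@7 MEM@8 WB@9
I4 sub r5 <- r2,r5: IF@6 ID@7 stall=1 (RAW on I2.r2 (WB@8)) EX@9 MEM@10 WB@11
I5 add r3 <- r2,r3: IF@7 ID@9 stall=0 (-) EX@10 MEM@11 WB@12
I6 add r5 <- r1,r3: IF@9 ID@10 stall=2 (RAW on I5.r3 (WB@12)) EX@13 MEM@14 WB@15

Answer: 15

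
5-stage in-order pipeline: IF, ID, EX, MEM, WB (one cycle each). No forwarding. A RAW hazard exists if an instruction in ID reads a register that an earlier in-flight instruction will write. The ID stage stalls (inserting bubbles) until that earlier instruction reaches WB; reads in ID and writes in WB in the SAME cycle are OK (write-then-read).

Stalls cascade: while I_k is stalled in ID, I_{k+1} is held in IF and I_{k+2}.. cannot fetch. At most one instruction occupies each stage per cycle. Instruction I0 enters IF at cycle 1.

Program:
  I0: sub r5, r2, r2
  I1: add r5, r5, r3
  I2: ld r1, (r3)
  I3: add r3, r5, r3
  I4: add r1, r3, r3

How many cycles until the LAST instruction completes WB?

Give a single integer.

Answer: 14

Derivation:
I0 sub r5 <- r2,r2: IF@1 ID@2 stall=0 (-) EX@3 MEM@4 WB@5
I1 add r5 <- r5,r3: IF@2 ID@3 stall=2 (RAW on I0.r5 (WB@5)) EX@6 MEM@7 WB@8
I2 ld r1 <- r3: IF@3 ID@6 stall=0 (-) EX@7 MEM@8 WB@9
I3 add r3 <- r5,r3: IF@6 ID@7 stall=1 (RAW on I1.r5 (WB@8)) EX@9 MEM@10 WB@11
I4 add r1 <- r3,r3: IF@7 ID@9 stall=2 (RAW on I3.r3 (WB@11)) EX@12 MEM@13 WB@14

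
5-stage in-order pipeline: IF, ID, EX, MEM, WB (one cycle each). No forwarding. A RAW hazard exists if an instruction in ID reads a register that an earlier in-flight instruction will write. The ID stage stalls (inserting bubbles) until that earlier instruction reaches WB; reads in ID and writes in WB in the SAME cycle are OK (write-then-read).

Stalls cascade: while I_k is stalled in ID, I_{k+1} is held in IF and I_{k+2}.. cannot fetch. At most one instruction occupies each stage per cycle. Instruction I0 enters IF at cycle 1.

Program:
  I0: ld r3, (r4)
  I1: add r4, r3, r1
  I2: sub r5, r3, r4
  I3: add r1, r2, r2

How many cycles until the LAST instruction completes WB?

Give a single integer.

I0 ld r3 <- r4: IF@1 ID@2 stall=0 (-) EX@3 MEM@4 WB@5
I1 add r4 <- r3,r1: IF@2 ID@3 stall=2 (RAW on I0.r3 (WB@5)) EX@6 MEM@7 WB@8
I2 sub r5 <- r3,r4: IF@3 ID@6 stall=2 (RAW on I1.r4 (WB@8)) EX@9 MEM@10 WB@11
I3 add r1 <- r2,r2: IF@6 ID@9 stall=0 (-) EX@10 MEM@11 WB@12

Answer: 12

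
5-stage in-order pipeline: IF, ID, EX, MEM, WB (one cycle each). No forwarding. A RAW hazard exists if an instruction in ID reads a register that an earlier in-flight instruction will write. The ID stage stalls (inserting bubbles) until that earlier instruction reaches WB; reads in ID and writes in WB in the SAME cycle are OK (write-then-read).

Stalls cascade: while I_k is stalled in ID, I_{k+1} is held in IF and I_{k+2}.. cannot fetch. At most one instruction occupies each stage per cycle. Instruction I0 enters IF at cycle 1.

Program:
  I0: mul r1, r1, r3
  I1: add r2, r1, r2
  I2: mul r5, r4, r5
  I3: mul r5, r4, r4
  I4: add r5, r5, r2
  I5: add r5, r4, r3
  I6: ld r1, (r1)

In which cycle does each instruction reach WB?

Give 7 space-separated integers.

Answer: 5 8 9 10 13 14 15

Derivation:
I0 mul r1 <- r1,r3: IF@1 ID@2 stall=0 (-) EX@3 MEM@4 WB@5
I1 add r2 <- r1,r2: IF@2 ID@3 stall=2 (RAW on I0.r1 (WB@5)) EX@6 MEM@7 WB@8
I2 mul r5 <- r4,r5: IF@3 ID@6 stall=0 (-) EX@7 MEM@8 WB@9
I3 mul r5 <- r4,r4: IF@6 ID@7 stall=0 (-) EX@8 MEM@9 WB@10
I4 add r5 <- r5,r2: IF@7 ID@8 stall=2 (RAW on I3.r5 (WB@10)) EX@11 MEM@12 WB@13
I5 add r5 <- r4,r3: IF@8 ID@11 stall=0 (-) EX@12 MEM@13 WB@14
I6 ld r1 <- r1: IF@11 ID@12 stall=0 (-) EX@13 MEM@14 WB@15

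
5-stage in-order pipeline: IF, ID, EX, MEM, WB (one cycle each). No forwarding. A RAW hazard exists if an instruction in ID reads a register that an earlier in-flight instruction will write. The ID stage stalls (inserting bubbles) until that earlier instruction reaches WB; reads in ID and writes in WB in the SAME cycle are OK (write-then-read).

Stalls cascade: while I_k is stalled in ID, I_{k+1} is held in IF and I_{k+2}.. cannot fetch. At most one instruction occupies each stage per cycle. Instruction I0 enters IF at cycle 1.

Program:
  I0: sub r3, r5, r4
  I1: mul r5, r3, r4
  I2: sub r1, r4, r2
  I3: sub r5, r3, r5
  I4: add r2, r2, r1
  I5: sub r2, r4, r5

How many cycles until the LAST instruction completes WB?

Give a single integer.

I0 sub r3 <- r5,r4: IF@1 ID@2 stall=0 (-) EX@3 MEM@4 WB@5
I1 mul r5 <- r3,r4: IF@2 ID@3 stall=2 (RAW on I0.r3 (WB@5)) EX@6 MEM@7 WB@8
I2 sub r1 <- r4,r2: IF@3 ID@6 stall=0 (-) EX@7 MEM@8 WB@9
I3 sub r5 <- r3,r5: IF@6 ID@7 stall=1 (RAW on I1.r5 (WB@8)) EX@9 MEM@10 WB@11
I4 add r2 <- r2,r1: IF@7 ID@9 stall=0 (-) EX@10 MEM@11 WB@12
I5 sub r2 <- r4,r5: IF@9 ID@10 stall=1 (RAW on I3.r5 (WB@11)) EX@12 MEM@13 WB@14

Answer: 14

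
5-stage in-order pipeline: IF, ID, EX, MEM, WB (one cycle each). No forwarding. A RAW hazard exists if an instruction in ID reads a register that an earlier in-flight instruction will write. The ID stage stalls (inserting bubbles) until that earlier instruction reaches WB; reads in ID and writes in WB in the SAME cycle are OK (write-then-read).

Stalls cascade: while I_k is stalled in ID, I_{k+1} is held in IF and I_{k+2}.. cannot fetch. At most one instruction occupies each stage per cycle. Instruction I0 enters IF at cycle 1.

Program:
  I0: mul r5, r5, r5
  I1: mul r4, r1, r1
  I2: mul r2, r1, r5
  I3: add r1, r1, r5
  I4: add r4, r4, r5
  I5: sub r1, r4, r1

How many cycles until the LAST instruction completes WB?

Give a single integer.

Answer: 13

Derivation:
I0 mul r5 <- r5,r5: IF@1 ID@2 stall=0 (-) EX@3 MEM@4 WB@5
I1 mul r4 <- r1,r1: IF@2 ID@3 stall=0 (-) EX@4 MEM@5 WB@6
I2 mul r2 <- r1,r5: IF@3 ID@4 stall=1 (RAW on I0.r5 (WB@5)) EX@6 MEM@7 WB@8
I3 add r1 <- r1,r5: IF@4 ID@6 stall=0 (-) EX@7 MEM@8 WB@9
I4 add r4 <- r4,r5: IF@6 ID@7 stall=0 (-) EX@8 MEM@9 WB@10
I5 sub r1 <- r4,r1: IF@7 ID@8 stall=2 (RAW on I4.r4 (WB@10)) EX@11 MEM@12 WB@13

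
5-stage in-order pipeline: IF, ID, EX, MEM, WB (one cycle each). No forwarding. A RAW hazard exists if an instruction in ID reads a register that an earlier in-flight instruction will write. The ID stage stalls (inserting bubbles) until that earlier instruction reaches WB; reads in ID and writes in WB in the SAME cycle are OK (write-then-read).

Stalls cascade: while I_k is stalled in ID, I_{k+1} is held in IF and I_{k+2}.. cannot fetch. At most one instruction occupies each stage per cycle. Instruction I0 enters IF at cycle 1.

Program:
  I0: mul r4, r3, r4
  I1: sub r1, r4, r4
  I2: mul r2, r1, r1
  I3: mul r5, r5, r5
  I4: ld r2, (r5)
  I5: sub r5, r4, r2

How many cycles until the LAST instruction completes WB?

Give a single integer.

Answer: 18

Derivation:
I0 mul r4 <- r3,r4: IF@1 ID@2 stall=0 (-) EX@3 MEM@4 WB@5
I1 sub r1 <- r4,r4: IF@2 ID@3 stall=2 (RAW on I0.r4 (WB@5)) EX@6 MEM@7 WB@8
I2 mul r2 <- r1,r1: IF@3 ID@6 stall=2 (RAW on I1.r1 (WB@8)) EX@9 MEM@10 WB@11
I3 mul r5 <- r5,r5: IF@6 ID@9 stall=0 (-) EX@10 MEM@11 WB@12
I4 ld r2 <- r5: IF@9 ID@10 stall=2 (RAW on I3.r5 (WB@12)) EX@13 MEM@14 WB@15
I5 sub r5 <- r4,r2: IF@10 ID@13 stall=2 (RAW on I4.r2 (WB@15)) EX@16 MEM@17 WB@18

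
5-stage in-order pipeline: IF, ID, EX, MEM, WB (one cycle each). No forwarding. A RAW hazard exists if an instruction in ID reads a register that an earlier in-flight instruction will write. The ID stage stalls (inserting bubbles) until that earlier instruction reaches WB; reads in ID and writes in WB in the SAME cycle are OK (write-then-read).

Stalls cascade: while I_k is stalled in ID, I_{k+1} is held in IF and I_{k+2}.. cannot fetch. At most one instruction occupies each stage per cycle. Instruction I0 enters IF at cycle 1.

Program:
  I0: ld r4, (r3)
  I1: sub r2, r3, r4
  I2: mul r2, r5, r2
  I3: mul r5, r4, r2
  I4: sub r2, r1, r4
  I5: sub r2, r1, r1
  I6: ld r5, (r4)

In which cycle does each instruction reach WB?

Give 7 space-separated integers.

I0 ld r4 <- r3: IF@1 ID@2 stall=0 (-) EX@3 MEM@4 WB@5
I1 sub r2 <- r3,r4: IF@2 ID@3 stall=2 (RAW on I0.r4 (WB@5)) EX@6 MEM@7 WB@8
I2 mul r2 <- r5,r2: IF@3 ID@6 stall=2 (RAW on I1.r2 (WB@8)) EX@9 MEM@10 WB@11
I3 mul r5 <- r4,r2: IF@6 ID@9 stall=2 (RAW on I2.r2 (WB@11)) EX@12 MEM@13 WB@14
I4 sub r2 <- r1,r4: IF@9 ID@12 stall=0 (-) EX@13 MEM@14 WB@15
I5 sub r2 <- r1,r1: IF@12 ID@13 stall=0 (-) EX@14 MEM@15 WB@16
I6 ld r5 <- r4: IF@13 ID@14 stall=0 (-) EX@15 MEM@16 WB@17

Answer: 5 8 11 14 15 16 17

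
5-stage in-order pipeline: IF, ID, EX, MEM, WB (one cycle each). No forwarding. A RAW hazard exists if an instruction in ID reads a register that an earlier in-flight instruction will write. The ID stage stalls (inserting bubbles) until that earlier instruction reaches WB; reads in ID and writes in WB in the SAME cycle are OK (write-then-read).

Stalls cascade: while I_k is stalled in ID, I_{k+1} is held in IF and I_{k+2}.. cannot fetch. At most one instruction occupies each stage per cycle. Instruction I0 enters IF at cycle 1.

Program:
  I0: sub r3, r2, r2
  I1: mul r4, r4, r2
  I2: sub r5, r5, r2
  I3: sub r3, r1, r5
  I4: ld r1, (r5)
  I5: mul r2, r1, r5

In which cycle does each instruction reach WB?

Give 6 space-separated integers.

I0 sub r3 <- r2,r2: IF@1 ID@2 stall=0 (-) EX@3 MEM@4 WB@5
I1 mul r4 <- r4,r2: IF@2 ID@3 stall=0 (-) EX@4 MEM@5 WB@6
I2 sub r5 <- r5,r2: IF@3 ID@4 stall=0 (-) EX@5 MEM@6 WB@7
I3 sub r3 <- r1,r5: IF@4 ID@5 stall=2 (RAW on I2.r5 (WB@7)) EX@8 MEM@9 WB@10
I4 ld r1 <- r5: IF@5 ID@8 stall=0 (-) EX@9 MEM@10 WB@11
I5 mul r2 <- r1,r5: IF@8 ID@9 stall=2 (RAW on I4.r1 (WB@11)) EX@12 MEM@13 WB@14

Answer: 5 6 7 10 11 14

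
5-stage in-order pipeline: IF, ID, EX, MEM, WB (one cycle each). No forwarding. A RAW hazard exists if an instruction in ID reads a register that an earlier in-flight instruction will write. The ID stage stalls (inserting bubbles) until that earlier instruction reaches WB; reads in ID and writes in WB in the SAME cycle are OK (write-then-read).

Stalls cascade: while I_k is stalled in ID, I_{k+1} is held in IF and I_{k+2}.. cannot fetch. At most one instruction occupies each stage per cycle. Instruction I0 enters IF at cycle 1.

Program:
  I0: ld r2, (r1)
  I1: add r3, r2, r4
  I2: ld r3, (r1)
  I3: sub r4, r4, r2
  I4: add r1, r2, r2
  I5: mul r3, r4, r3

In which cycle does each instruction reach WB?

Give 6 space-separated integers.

Answer: 5 8 9 10 11 13

Derivation:
I0 ld r2 <- r1: IF@1 ID@2 stall=0 (-) EX@3 MEM@4 WB@5
I1 add r3 <- r2,r4: IF@2 ID@3 stall=2 (RAW on I0.r2 (WB@5)) EX@6 MEM@7 WB@8
I2 ld r3 <- r1: IF@3 ID@6 stall=0 (-) EX@7 MEM@8 WB@9
I3 sub r4 <- r4,r2: IF@6 ID@7 stall=0 (-) EX@8 MEM@9 WB@10
I4 add r1 <- r2,r2: IF@7 ID@8 stall=0 (-) EX@9 MEM@10 WB@11
I5 mul r3 <- r4,r3: IF@8 ID@9 stall=1 (RAW on I3.r4 (WB@10)) EX@11 MEM@12 WB@13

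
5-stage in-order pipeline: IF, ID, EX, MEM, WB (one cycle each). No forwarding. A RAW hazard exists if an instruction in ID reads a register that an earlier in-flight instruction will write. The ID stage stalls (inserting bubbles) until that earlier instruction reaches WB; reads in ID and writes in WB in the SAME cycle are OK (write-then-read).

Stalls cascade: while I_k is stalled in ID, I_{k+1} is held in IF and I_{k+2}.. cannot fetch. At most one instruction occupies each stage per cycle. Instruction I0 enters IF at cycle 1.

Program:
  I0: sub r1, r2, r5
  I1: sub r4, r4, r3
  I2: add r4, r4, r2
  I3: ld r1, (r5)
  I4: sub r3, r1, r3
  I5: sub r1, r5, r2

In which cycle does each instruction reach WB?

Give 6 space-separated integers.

I0 sub r1 <- r2,r5: IF@1 ID@2 stall=0 (-) EX@3 MEM@4 WB@5
I1 sub r4 <- r4,r3: IF@2 ID@3 stall=0 (-) EX@4 MEM@5 WB@6
I2 add r4 <- r4,r2: IF@3 ID@4 stall=2 (RAW on I1.r4 (WB@6)) EX@7 MEM@8 WB@9
I3 ld r1 <- r5: IF@4 ID@7 stall=0 (-) EX@8 MEM@9 WB@10
I4 sub r3 <- r1,r3: IF@7 ID@8 stall=2 (RAW on I3.r1 (WB@10)) EX@11 MEM@12 WB@13
I5 sub r1 <- r5,r2: IF@8 ID@11 stall=0 (-) EX@12 MEM@13 WB@14

Answer: 5 6 9 10 13 14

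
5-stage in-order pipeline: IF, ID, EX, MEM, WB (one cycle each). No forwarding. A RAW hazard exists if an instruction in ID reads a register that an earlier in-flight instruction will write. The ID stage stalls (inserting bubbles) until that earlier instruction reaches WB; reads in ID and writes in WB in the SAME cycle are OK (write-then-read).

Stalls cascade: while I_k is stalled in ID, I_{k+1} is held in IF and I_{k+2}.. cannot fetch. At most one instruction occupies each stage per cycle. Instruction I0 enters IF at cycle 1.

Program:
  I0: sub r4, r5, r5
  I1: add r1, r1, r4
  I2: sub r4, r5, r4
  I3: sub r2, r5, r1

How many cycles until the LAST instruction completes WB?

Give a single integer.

I0 sub r4 <- r5,r5: IF@1 ID@2 stall=0 (-) EX@3 MEM@4 WB@5
I1 add r1 <- r1,r4: IF@2 ID@3 stall=2 (RAW on I0.r4 (WB@5)) EX@6 MEM@7 WB@8
I2 sub r4 <- r5,r4: IF@3 ID@6 stall=0 (-) EX@7 MEM@8 WB@9
I3 sub r2 <- r5,r1: IF@6 ID@7 stall=1 (RAW on I1.r1 (WB@8)) EX@9 MEM@10 WB@11

Answer: 11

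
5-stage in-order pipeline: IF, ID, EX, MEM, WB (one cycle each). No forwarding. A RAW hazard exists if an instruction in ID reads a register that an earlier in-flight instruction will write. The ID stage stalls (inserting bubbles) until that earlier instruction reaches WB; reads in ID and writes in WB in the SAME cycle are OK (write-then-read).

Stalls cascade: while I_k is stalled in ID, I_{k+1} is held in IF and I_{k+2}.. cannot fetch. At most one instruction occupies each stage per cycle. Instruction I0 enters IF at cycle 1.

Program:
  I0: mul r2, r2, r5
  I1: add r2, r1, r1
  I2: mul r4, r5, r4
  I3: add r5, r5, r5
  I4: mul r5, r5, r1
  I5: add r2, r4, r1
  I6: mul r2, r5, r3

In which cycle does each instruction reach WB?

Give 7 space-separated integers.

I0 mul r2 <- r2,r5: IF@1 ID@2 stall=0 (-) EX@3 MEM@4 WB@5
I1 add r2 <- r1,r1: IF@2 ID@3 stall=0 (-) EX@4 MEM@5 WB@6
I2 mul r4 <- r5,r4: IF@3 ID@4 stall=0 (-) EX@5 MEM@6 WB@7
I3 add r5 <- r5,r5: IF@4 ID@5 stall=0 (-) EX@6 MEM@7 WB@8
I4 mul r5 <- r5,r1: IF@5 ID@6 stall=2 (RAW on I3.r5 (WB@8)) EX@9 MEM@10 WB@11
I5 add r2 <- r4,r1: IF@6 ID@9 stall=0 (-) EX@10 MEM@11 WB@12
I6 mul r2 <- r5,r3: IF@9 ID@10 stall=1 (RAW on I4.r5 (WB@11)) EX@12 MEM@13 WB@14

Answer: 5 6 7 8 11 12 14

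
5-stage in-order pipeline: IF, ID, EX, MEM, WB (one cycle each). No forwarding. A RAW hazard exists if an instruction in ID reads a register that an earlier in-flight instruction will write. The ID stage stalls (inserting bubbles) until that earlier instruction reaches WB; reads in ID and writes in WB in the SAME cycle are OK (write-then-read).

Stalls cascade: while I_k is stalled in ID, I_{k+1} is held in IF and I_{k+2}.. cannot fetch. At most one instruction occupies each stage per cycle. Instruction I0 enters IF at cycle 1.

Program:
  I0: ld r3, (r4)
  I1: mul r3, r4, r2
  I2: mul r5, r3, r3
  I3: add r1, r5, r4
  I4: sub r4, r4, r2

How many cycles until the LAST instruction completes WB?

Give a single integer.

Answer: 13

Derivation:
I0 ld r3 <- r4: IF@1 ID@2 stall=0 (-) EX@3 MEM@4 WB@5
I1 mul r3 <- r4,r2: IF@2 ID@3 stall=0 (-) EX@4 MEM@5 WB@6
I2 mul r5 <- r3,r3: IF@3 ID@4 stall=2 (RAW on I1.r3 (WB@6)) EX@7 MEM@8 WB@9
I3 add r1 <- r5,r4: IF@4 ID@7 stall=2 (RAW on I2.r5 (WB@9)) EX@10 MEM@11 WB@12
I4 sub r4 <- r4,r2: IF@7 ID@10 stall=0 (-) EX@11 MEM@12 WB@13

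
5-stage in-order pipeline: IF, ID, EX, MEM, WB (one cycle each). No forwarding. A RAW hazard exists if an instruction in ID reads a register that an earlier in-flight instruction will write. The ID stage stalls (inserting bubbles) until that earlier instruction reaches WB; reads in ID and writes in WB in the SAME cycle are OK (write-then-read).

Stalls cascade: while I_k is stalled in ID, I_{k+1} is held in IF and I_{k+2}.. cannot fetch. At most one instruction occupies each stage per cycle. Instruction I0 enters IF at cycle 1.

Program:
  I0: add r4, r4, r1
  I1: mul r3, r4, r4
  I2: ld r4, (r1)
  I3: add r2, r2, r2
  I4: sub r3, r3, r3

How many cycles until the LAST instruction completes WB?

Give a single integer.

I0 add r4 <- r4,r1: IF@1 ID@2 stall=0 (-) EX@3 MEM@4 WB@5
I1 mul r3 <- r4,r4: IF@2 ID@3 stall=2 (RAW on I0.r4 (WB@5)) EX@6 MEM@7 WB@8
I2 ld r4 <- r1: IF@3 ID@6 stall=0 (-) EX@7 MEM@8 WB@9
I3 add r2 <- r2,r2: IF@6 ID@7 stall=0 (-) EX@8 MEM@9 WB@10
I4 sub r3 <- r3,r3: IF@7 ID@8 stall=0 (-) EX@9 MEM@10 WB@11

Answer: 11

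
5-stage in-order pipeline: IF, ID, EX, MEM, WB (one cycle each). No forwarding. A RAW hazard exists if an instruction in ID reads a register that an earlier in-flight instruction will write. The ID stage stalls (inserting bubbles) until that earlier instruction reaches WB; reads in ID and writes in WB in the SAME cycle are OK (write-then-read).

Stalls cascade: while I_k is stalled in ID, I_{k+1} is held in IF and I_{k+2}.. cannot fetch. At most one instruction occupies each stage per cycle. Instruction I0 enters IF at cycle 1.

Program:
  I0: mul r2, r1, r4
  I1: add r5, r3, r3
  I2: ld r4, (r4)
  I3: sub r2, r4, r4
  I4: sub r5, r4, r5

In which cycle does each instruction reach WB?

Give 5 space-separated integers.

I0 mul r2 <- r1,r4: IF@1 ID@2 stall=0 (-) EX@3 MEM@4 WB@5
I1 add r5 <- r3,r3: IF@2 ID@3 stall=0 (-) EX@4 MEM@5 WB@6
I2 ld r4 <- r4: IF@3 ID@4 stall=0 (-) EX@5 MEM@6 WB@7
I3 sub r2 <- r4,r4: IF@4 ID@5 stall=2 (RAW on I2.r4 (WB@7)) EX@8 MEM@9 WB@10
I4 sub r5 <- r4,r5: IF@5 ID@8 stall=0 (-) EX@9 MEM@10 WB@11

Answer: 5 6 7 10 11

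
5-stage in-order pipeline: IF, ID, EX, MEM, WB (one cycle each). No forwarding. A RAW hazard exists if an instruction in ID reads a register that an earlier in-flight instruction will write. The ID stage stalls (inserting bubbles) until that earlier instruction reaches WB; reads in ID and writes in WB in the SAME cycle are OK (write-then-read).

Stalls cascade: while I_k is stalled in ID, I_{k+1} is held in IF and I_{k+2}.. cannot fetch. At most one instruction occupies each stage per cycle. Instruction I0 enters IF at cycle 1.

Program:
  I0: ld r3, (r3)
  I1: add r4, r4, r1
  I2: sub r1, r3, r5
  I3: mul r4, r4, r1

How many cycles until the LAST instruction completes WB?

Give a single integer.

Answer: 11

Derivation:
I0 ld r3 <- r3: IF@1 ID@2 stall=0 (-) EX@3 MEM@4 WB@5
I1 add r4 <- r4,r1: IF@2 ID@3 stall=0 (-) EX@4 MEM@5 WB@6
I2 sub r1 <- r3,r5: IF@3 ID@4 stall=1 (RAW on I0.r3 (WB@5)) EX@6 MEM@7 WB@8
I3 mul r4 <- r4,r1: IF@4 ID@6 stall=2 (RAW on I2.r1 (WB@8)) EX@9 MEM@10 WB@11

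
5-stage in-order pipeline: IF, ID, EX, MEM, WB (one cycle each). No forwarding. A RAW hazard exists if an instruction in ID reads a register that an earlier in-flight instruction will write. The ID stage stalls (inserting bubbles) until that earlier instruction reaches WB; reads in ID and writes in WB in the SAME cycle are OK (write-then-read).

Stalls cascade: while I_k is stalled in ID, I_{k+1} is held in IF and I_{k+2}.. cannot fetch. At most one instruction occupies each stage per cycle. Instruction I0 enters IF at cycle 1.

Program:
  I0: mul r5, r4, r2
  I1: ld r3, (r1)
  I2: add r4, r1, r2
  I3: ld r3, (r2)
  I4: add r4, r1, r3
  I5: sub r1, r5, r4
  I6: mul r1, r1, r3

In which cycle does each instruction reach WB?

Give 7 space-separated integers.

I0 mul r5 <- r4,r2: IF@1 ID@2 stall=0 (-) EX@3 MEM@4 WB@5
I1 ld r3 <- r1: IF@2 ID@3 stall=0 (-) EX@4 MEM@5 WB@6
I2 add r4 <- r1,r2: IF@3 ID@4 stall=0 (-) EX@5 MEM@6 WB@7
I3 ld r3 <- r2: IF@4 ID@5 stall=0 (-) EX@6 MEM@7 WB@8
I4 add r4 <- r1,r3: IF@5 ID@6 stall=2 (RAW on I3.r3 (WB@8)) EX@9 MEM@10 WB@11
I5 sub r1 <- r5,r4: IF@6 ID@9 stall=2 (RAW on I4.r4 (WB@11)) EX@12 MEM@13 WB@14
I6 mul r1 <- r1,r3: IF@9 ID@12 stall=2 (RAW on I5.r1 (WB@14)) EX@15 MEM@16 WB@17

Answer: 5 6 7 8 11 14 17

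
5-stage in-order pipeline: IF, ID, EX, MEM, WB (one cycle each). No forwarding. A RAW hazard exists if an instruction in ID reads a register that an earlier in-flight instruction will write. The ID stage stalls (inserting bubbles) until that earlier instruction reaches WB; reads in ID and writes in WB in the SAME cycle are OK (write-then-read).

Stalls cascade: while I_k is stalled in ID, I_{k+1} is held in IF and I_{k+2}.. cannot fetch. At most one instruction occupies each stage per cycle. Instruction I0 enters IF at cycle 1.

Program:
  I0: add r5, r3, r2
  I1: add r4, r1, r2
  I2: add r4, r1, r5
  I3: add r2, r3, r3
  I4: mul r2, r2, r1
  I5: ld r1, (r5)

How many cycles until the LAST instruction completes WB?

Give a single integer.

Answer: 13

Derivation:
I0 add r5 <- r3,r2: IF@1 ID@2 stall=0 (-) EX@3 MEM@4 WB@5
I1 add r4 <- r1,r2: IF@2 ID@3 stall=0 (-) EX@4 MEM@5 WB@6
I2 add r4 <- r1,r5: IF@3 ID@4 stall=1 (RAW on I0.r5 (WB@5)) EX@6 MEM@7 WB@8
I3 add r2 <- r3,r3: IF@4 ID@6 stall=0 (-) EX@7 MEM@8 WB@9
I4 mul r2 <- r2,r1: IF@6 ID@7 stall=2 (RAW on I3.r2 (WB@9)) EX@10 MEM@11 WB@12
I5 ld r1 <- r5: IF@7 ID@10 stall=0 (-) EX@11 MEM@12 WB@13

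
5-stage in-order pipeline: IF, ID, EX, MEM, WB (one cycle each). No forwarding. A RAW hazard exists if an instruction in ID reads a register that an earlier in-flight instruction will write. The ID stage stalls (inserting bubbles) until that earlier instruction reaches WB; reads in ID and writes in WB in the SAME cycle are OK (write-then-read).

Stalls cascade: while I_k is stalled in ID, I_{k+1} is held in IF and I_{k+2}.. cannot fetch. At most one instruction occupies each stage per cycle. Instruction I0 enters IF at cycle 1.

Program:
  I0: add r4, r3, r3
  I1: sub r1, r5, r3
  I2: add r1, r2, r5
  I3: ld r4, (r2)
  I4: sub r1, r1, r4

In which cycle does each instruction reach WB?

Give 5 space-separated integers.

I0 add r4 <- r3,r3: IF@1 ID@2 stall=0 (-) EX@3 MEM@4 WB@5
I1 sub r1 <- r5,r3: IF@2 ID@3 stall=0 (-) EX@4 MEM@5 WB@6
I2 add r1 <- r2,r5: IF@3 ID@4 stall=0 (-) EX@5 MEM@6 WB@7
I3 ld r4 <- r2: IF@4 ID@5 stall=0 (-) EX@6 MEM@7 WB@8
I4 sub r1 <- r1,r4: IF@5 ID@6 stall=2 (RAW on I3.r4 (WB@8)) EX@9 MEM@10 WB@11

Answer: 5 6 7 8 11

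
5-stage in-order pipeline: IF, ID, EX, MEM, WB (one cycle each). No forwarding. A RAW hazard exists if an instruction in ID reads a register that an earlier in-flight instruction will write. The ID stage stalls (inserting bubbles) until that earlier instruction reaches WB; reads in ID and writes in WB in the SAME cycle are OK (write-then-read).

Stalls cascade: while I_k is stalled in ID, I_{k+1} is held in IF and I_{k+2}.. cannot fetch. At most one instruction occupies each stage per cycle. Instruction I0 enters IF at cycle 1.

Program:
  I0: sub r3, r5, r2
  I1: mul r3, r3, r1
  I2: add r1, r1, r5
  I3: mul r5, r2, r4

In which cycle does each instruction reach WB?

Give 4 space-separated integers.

I0 sub r3 <- r5,r2: IF@1 ID@2 stall=0 (-) EX@3 MEM@4 WB@5
I1 mul r3 <- r3,r1: IF@2 ID@3 stall=2 (RAW on I0.r3 (WB@5)) EX@6 MEM@7 WB@8
I2 add r1 <- r1,r5: IF@3 ID@6 stall=0 (-) EX@7 MEM@8 WB@9
I3 mul r5 <- r2,r4: IF@6 ID@7 stall=0 (-) EX@8 MEM@9 WB@10

Answer: 5 8 9 10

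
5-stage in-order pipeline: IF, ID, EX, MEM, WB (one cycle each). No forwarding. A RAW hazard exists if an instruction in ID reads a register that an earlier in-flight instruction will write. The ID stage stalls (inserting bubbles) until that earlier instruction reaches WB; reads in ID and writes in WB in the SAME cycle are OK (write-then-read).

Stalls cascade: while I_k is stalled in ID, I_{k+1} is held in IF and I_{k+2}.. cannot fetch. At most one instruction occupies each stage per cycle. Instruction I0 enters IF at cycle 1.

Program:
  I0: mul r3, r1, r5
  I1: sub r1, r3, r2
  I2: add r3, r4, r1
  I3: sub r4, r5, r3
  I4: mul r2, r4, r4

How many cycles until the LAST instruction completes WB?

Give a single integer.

I0 mul r3 <- r1,r5: IF@1 ID@2 stall=0 (-) EX@3 MEM@4 WB@5
I1 sub r1 <- r3,r2: IF@2 ID@3 stall=2 (RAW on I0.r3 (WB@5)) EX@6 MEM@7 WB@8
I2 add r3 <- r4,r1: IF@3 ID@6 stall=2 (RAW on I1.r1 (WB@8)) EX@9 MEM@10 WB@11
I3 sub r4 <- r5,r3: IF@6 ID@9 stall=2 (RAW on I2.r3 (WB@11)) EX@12 MEM@13 WB@14
I4 mul r2 <- r4,r4: IF@9 ID@12 stall=2 (RAW on I3.r4 (WB@14)) EX@15 MEM@16 WB@17

Answer: 17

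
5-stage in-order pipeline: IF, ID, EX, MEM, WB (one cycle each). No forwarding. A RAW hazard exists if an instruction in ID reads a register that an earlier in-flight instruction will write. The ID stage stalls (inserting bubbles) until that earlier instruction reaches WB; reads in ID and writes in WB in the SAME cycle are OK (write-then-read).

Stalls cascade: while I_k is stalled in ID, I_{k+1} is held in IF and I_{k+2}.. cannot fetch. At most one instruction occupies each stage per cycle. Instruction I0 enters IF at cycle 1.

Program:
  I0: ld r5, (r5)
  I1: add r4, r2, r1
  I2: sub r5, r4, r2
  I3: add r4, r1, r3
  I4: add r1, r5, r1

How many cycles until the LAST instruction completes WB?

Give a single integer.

I0 ld r5 <- r5: IF@1 ID@2 stall=0 (-) EX@3 MEM@4 WB@5
I1 add r4 <- r2,r1: IF@2 ID@3 stall=0 (-) EX@4 MEM@5 WB@6
I2 sub r5 <- r4,r2: IF@3 ID@4 stall=2 (RAW on I1.r4 (WB@6)) EX@7 MEM@8 WB@9
I3 add r4 <- r1,r3: IF@4 ID@7 stall=0 (-) EX@8 MEM@9 WB@10
I4 add r1 <- r5,r1: IF@7 ID@8 stall=1 (RAW on I2.r5 (WB@9)) EX@10 MEM@11 WB@12

Answer: 12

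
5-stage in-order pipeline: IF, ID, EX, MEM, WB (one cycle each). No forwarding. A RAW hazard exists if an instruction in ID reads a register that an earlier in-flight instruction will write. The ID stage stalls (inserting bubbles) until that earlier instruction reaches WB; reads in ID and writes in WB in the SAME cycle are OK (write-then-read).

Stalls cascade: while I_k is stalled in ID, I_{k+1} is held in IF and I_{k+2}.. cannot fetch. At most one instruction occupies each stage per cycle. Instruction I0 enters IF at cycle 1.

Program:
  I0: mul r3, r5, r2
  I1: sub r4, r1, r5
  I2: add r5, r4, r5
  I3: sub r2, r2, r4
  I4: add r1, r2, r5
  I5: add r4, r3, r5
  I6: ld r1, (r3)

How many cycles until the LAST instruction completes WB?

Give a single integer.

Answer: 15

Derivation:
I0 mul r3 <- r5,r2: IF@1 ID@2 stall=0 (-) EX@3 MEM@4 WB@5
I1 sub r4 <- r1,r5: IF@2 ID@3 stall=0 (-) EX@4 MEM@5 WB@6
I2 add r5 <- r4,r5: IF@3 ID@4 stall=2 (RAW on I1.r4 (WB@6)) EX@7 MEM@8 WB@9
I3 sub r2 <- r2,r4: IF@4 ID@7 stall=0 (-) EX@8 MEM@9 WB@10
I4 add r1 <- r2,r5: IF@7 ID@8 stall=2 (RAW on I3.r2 (WB@10)) EX@11 MEM@12 WB@13
I5 add r4 <- r3,r5: IF@8 ID@11 stall=0 (-) EX@12 MEM@13 WB@14
I6 ld r1 <- r3: IF@11 ID@12 stall=0 (-) EX@13 MEM@14 WB@15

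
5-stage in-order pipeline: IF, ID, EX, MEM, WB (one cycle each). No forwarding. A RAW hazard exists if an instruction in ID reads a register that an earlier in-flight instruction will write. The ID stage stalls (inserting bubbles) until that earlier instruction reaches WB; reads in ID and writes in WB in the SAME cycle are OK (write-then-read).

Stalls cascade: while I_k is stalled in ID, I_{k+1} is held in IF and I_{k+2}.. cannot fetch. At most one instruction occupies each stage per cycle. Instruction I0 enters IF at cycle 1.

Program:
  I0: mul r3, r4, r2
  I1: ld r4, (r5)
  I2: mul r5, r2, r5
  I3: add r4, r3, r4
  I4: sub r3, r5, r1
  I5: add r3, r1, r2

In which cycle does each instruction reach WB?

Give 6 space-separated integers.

Answer: 5 6 7 9 10 11

Derivation:
I0 mul r3 <- r4,r2: IF@1 ID@2 stall=0 (-) EX@3 MEM@4 WB@5
I1 ld r4 <- r5: IF@2 ID@3 stall=0 (-) EX@4 MEM@5 WB@6
I2 mul r5 <- r2,r5: IF@3 ID@4 stall=0 (-) EX@5 MEM@6 WB@7
I3 add r4 <- r3,r4: IF@4 ID@5 stall=1 (RAW on I1.r4 (WB@6)) EX@7 MEM@8 WB@9
I4 sub r3 <- r5,r1: IF@5 ID@7 stall=0 (-) EX@8 MEM@9 WB@10
I5 add r3 <- r1,r2: IF@7 ID@8 stall=0 (-) EX@9 MEM@10 WB@11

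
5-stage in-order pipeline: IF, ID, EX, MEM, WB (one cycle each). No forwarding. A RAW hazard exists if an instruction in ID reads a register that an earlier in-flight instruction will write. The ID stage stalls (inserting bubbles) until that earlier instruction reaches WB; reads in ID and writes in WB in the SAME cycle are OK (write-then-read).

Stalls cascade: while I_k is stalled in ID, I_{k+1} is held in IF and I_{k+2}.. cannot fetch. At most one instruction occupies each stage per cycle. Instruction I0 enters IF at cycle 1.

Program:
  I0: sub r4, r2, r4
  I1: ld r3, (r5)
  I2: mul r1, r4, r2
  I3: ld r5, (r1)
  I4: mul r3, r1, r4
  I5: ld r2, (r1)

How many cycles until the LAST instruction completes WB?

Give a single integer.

I0 sub r4 <- r2,r4: IF@1 ID@2 stall=0 (-) EX@3 MEM@4 WB@5
I1 ld r3 <- r5: IF@2 ID@3 stall=0 (-) EX@4 MEM@5 WB@6
I2 mul r1 <- r4,r2: IF@3 ID@4 stall=1 (RAW on I0.r4 (WB@5)) EX@6 MEM@7 WB@8
I3 ld r5 <- r1: IF@4 ID@6 stall=2 (RAW on I2.r1 (WB@8)) EX@9 MEM@10 WB@11
I4 mul r3 <- r1,r4: IF@6 ID@9 stall=0 (-) EX@10 MEM@11 WB@12
I5 ld r2 <- r1: IF@9 ID@10 stall=0 (-) EX@11 MEM@12 WB@13

Answer: 13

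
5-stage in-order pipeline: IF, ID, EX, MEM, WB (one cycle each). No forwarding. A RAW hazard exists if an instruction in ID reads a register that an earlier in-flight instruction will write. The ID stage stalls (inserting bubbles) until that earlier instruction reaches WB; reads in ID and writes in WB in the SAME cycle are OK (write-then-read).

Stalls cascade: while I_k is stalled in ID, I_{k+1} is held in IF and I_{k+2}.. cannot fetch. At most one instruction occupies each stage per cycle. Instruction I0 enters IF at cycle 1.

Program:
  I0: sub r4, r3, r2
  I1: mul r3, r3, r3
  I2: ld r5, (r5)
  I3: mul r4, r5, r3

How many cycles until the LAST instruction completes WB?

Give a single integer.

I0 sub r4 <- r3,r2: IF@1 ID@2 stall=0 (-) EX@3 MEM@4 WB@5
I1 mul r3 <- r3,r3: IF@2 ID@3 stall=0 (-) EX@4 MEM@5 WB@6
I2 ld r5 <- r5: IF@3 ID@4 stall=0 (-) EX@5 MEM@6 WB@7
I3 mul r4 <- r5,r3: IF@4 ID@5 stall=2 (RAW on I2.r5 (WB@7)) EX@8 MEM@9 WB@10

Answer: 10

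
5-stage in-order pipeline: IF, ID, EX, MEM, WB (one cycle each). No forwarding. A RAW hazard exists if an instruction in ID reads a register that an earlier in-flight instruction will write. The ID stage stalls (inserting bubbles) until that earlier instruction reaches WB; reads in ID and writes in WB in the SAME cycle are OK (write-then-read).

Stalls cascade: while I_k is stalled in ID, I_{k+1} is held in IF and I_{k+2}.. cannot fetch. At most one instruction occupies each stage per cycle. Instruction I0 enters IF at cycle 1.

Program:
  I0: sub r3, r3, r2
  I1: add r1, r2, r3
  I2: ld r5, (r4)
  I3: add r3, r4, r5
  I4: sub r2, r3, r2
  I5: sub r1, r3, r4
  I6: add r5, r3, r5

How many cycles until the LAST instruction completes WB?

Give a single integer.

I0 sub r3 <- r3,r2: IF@1 ID@2 stall=0 (-) EX@3 MEM@4 WB@5
I1 add r1 <- r2,r3: IF@2 ID@3 stall=2 (RAW on I0.r3 (WB@5)) EX@6 MEM@7 WB@8
I2 ld r5 <- r4: IF@3 ID@6 stall=0 (-) EX@7 MEM@8 WB@9
I3 add r3 <- r4,r5: IF@6 ID@7 stall=2 (RAW on I2.r5 (WB@9)) EX@10 MEM@11 WB@12
I4 sub r2 <- r3,r2: IF@7 ID@10 stall=2 (RAW on I3.r3 (WB@12)) EX@13 MEM@14 WB@15
I5 sub r1 <- r3,r4: IF@10 ID@13 stall=0 (-) EX@14 MEM@15 WB@16
I6 add r5 <- r3,r5: IF@13 ID@14 stall=0 (-) EX@15 MEM@16 WB@17

Answer: 17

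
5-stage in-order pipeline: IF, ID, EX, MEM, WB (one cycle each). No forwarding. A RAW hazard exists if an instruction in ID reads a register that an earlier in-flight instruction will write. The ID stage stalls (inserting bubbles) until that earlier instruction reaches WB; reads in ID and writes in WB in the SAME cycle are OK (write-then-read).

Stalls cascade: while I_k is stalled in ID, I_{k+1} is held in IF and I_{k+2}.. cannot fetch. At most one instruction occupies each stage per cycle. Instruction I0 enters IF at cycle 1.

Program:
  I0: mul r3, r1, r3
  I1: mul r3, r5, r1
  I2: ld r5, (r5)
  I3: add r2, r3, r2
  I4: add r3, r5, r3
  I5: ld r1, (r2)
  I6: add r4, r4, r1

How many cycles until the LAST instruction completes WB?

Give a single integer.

I0 mul r3 <- r1,r3: IF@1 ID@2 stall=0 (-) EX@3 MEM@4 WB@5
I1 mul r3 <- r5,r1: IF@2 ID@3 stall=0 (-) EX@4 MEM@5 WB@6
I2 ld r5 <- r5: IF@3 ID@4 stall=0 (-) EX@5 MEM@6 WB@7
I3 add r2 <- r3,r2: IF@4 ID@5 stall=1 (RAW on I1.r3 (WB@6)) EX@7 MEM@8 WB@9
I4 add r3 <- r5,r3: IF@5 ID@7 stall=0 (-) EX@8 MEM@9 WB@10
I5 ld r1 <- r2: IF@7 ID@8 stall=1 (RAW on I3.r2 (WB@9)) EX@10 MEM@11 WB@12
I6 add r4 <- r4,r1: IF@8 ID@10 stall=2 (RAW on I5.r1 (WB@12)) EX@13 MEM@14 WB@15

Answer: 15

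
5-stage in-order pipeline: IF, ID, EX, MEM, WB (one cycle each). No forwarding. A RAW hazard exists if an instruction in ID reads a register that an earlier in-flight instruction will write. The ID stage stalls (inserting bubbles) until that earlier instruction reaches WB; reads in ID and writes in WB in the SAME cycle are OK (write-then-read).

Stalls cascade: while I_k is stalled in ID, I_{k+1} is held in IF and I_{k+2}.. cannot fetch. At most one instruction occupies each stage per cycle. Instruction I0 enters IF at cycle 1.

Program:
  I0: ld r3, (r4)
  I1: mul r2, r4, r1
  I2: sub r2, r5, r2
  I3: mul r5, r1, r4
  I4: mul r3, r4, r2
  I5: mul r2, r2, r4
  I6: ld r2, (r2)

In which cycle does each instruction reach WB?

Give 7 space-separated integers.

I0 ld r3 <- r4: IF@1 ID@2 stall=0 (-) EX@3 MEM@4 WB@5
I1 mul r2 <- r4,r1: IF@2 ID@3 stall=0 (-) EX@4 MEM@5 WB@6
I2 sub r2 <- r5,r2: IF@3 ID@4 stall=2 (RAW on I1.r2 (WB@6)) EX@7 MEM@8 WB@9
I3 mul r5 <- r1,r4: IF@4 ID@7 stall=0 (-) EX@8 MEM@9 WB@10
I4 mul r3 <- r4,r2: IF@7 ID@8 stall=1 (RAW on I2.r2 (WB@9)) EX@10 MEM@11 WB@12
I5 mul r2 <- r2,r4: IF@8 ID@10 stall=0 (-) EX@11 MEM@12 WB@13
I6 ld r2 <- r2: IF@10 ID@11 stall=2 (RAW on I5.r2 (WB@13)) EX@14 MEM@15 WB@16

Answer: 5 6 9 10 12 13 16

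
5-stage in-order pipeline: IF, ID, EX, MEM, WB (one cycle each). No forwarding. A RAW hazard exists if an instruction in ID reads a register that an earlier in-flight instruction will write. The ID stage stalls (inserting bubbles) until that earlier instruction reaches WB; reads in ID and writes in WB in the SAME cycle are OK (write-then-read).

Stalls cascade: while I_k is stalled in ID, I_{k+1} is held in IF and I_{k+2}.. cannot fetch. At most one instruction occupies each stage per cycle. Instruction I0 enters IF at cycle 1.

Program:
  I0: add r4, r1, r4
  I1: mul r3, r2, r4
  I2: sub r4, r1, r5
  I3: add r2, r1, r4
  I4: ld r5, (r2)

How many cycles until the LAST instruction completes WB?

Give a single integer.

Answer: 15

Derivation:
I0 add r4 <- r1,r4: IF@1 ID@2 stall=0 (-) EX@3 MEM@4 WB@5
I1 mul r3 <- r2,r4: IF@2 ID@3 stall=2 (RAW on I0.r4 (WB@5)) EX@6 MEM@7 WB@8
I2 sub r4 <- r1,r5: IF@3 ID@6 stall=0 (-) EX@7 MEM@8 WB@9
I3 add r2 <- r1,r4: IF@6 ID@7 stall=2 (RAW on I2.r4 (WB@9)) EX@10 MEM@11 WB@12
I4 ld r5 <- r2: IF@7 ID@10 stall=2 (RAW on I3.r2 (WB@12)) EX@13 MEM@14 WB@15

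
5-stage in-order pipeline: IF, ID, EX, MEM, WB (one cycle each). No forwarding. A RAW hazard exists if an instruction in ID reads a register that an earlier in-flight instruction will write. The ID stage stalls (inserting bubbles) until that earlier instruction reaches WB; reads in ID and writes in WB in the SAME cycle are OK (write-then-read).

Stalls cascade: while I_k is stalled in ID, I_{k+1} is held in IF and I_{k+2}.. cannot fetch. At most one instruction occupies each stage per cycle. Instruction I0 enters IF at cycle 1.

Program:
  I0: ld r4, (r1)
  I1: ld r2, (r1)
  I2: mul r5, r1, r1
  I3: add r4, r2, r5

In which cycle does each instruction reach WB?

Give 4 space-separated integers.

I0 ld r4 <- r1: IF@1 ID@2 stall=0 (-) EX@3 MEM@4 WB@5
I1 ld r2 <- r1: IF@2 ID@3 stall=0 (-) EX@4 MEM@5 WB@6
I2 mul r5 <- r1,r1: IF@3 ID@4 stall=0 (-) EX@5 MEM@6 WB@7
I3 add r4 <- r2,r5: IF@4 ID@5 stall=2 (RAW on I2.r5 (WB@7)) EX@8 MEM@9 WB@10

Answer: 5 6 7 10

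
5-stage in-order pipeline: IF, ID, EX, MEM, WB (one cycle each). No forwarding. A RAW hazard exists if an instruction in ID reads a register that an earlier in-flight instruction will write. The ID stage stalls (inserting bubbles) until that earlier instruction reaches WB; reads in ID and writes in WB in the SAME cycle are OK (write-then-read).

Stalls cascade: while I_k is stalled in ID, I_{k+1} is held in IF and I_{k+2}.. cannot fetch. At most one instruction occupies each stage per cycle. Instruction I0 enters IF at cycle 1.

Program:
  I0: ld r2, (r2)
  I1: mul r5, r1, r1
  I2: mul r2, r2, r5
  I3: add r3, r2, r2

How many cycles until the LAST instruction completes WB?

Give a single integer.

Answer: 12

Derivation:
I0 ld r2 <- r2: IF@1 ID@2 stall=0 (-) EX@3 MEM@4 WB@5
I1 mul r5 <- r1,r1: IF@2 ID@3 stall=0 (-) EX@4 MEM@5 WB@6
I2 mul r2 <- r2,r5: IF@3 ID@4 stall=2 (RAW on I1.r5 (WB@6)) EX@7 MEM@8 WB@9
I3 add r3 <- r2,r2: IF@4 ID@7 stall=2 (RAW on I2.r2 (WB@9)) EX@10 MEM@11 WB@12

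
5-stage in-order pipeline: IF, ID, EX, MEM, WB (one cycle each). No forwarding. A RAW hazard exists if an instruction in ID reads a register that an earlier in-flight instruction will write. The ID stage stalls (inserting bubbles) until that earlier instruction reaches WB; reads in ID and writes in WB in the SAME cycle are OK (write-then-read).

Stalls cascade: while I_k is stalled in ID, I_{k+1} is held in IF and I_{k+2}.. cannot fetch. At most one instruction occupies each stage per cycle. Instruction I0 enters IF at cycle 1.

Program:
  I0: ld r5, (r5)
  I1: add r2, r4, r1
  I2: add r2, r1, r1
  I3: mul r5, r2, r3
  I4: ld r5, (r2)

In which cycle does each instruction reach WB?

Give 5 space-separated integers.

Answer: 5 6 7 10 11

Derivation:
I0 ld r5 <- r5: IF@1 ID@2 stall=0 (-) EX@3 MEM@4 WB@5
I1 add r2 <- r4,r1: IF@2 ID@3 stall=0 (-) EX@4 MEM@5 WB@6
I2 add r2 <- r1,r1: IF@3 ID@4 stall=0 (-) EX@5 MEM@6 WB@7
I3 mul r5 <- r2,r3: IF@4 ID@5 stall=2 (RAW on I2.r2 (WB@7)) EX@8 MEM@9 WB@10
I4 ld r5 <- r2: IF@5 ID@8 stall=0 (-) EX@9 MEM@10 WB@11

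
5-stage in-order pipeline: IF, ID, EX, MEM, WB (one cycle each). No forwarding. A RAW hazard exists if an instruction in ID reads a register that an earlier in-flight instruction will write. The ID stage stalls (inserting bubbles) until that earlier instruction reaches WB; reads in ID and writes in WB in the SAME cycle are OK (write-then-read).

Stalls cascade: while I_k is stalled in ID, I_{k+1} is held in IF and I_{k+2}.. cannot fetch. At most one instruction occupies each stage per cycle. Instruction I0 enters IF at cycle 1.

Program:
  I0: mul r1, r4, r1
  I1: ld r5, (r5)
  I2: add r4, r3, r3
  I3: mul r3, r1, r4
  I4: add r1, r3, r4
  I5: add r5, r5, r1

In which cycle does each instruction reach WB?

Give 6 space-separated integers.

I0 mul r1 <- r4,r1: IF@1 ID@2 stall=0 (-) EX@3 MEM@4 WB@5
I1 ld r5 <- r5: IF@2 ID@3 stall=0 (-) EX@4 MEM@5 WB@6
I2 add r4 <- r3,r3: IF@3 ID@4 stall=0 (-) EX@5 MEM@6 WB@7
I3 mul r3 <- r1,r4: IF@4 ID@5 stall=2 (RAW on I2.r4 (WB@7)) EX@8 MEM@9 WB@10
I4 add r1 <- r3,r4: IF@5 ID@8 stall=2 (RAW on I3.r3 (WB@10)) EX@11 MEM@12 WB@13
I5 add r5 <- r5,r1: IF@8 ID@11 stall=2 (RAW on I4.r1 (WB@13)) EX@14 MEM@15 WB@16

Answer: 5 6 7 10 13 16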